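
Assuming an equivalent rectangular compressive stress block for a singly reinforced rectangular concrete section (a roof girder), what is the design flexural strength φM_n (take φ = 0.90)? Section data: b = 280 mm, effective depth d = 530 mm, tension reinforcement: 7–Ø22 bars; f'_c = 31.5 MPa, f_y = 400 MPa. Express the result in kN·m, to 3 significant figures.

φM_n ≈ 440 kN·m

A_s = 7 × 380 = 2660 mm².
T = A_s f_y = 2660 × 400 = 1064000 N = 1064 kN.
From C = T: a = T/(0.85 f'_c b) = 1064000/(0.85 × 31.5 × 280) = 141.92 mm.
M_n = T(d − a/2) = 1064 kN × (530 − 70.96) mm = 488.42 kN·m.
φM_n = 0.90 × 488.42 = 439.58 kN·m.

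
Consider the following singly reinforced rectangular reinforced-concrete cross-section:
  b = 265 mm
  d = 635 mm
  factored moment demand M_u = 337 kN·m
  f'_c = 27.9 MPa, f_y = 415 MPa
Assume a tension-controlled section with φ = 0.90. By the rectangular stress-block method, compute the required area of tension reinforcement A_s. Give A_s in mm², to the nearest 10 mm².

M_n = M_u/φ = 337/0.90 = 374.444 kN·m.
With M_n = 0.85 f'_c a b (d − a/2), solve the quadratic for a:
a = d − √(d² − 2M_n/(0.85 f'_c b)) = 635 − √(635² − 2 × 374.444×10⁶/(0.85 × 27.9 × 265)) = 102.03 mm.
A_s = 0.85 f'_c a b / f_y = 0.85 × 27.9 × 102.03 × 265 / 415 = 1545.1 mm².

A_s ≈ 1550 mm²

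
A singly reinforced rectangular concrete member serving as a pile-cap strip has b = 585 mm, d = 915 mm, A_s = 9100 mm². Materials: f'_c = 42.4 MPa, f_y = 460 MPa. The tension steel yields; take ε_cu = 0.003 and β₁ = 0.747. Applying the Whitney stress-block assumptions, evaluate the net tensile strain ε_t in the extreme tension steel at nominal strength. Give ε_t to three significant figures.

ε_t ≈ 0.00733

a = A_s f_y/(0.85 f'_c b) = 198.54 mm.
β₁ = 0.747, so c = a/β₁ = 198.54/0.747 = 265.78 mm.
From the linear strain diagram with ε_cu = 0.003: ε_t = 0.003 (d − c)/c = 0.003 × (915 − 265.78)/265.78 = 0.00733.
Since ε_t ≥ 0.005, the section is tension-controlled.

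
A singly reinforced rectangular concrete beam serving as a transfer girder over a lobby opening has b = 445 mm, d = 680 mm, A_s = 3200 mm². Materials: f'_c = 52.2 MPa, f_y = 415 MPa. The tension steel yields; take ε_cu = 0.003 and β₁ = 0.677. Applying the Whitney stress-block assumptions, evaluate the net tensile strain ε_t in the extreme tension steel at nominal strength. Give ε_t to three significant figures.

a = A_s f_y/(0.85 f'_c b) = 67.26 mm.
β₁ = 0.677, so c = a/β₁ = 67.26/0.677 = 99.35 mm.
From the linear strain diagram with ε_cu = 0.003: ε_t = 0.003 (d − c)/c = 0.003 × (680 − 99.35)/99.35 = 0.0175.
Since ε_t ≥ 0.005, the section is tension-controlled.

ε_t ≈ 0.0175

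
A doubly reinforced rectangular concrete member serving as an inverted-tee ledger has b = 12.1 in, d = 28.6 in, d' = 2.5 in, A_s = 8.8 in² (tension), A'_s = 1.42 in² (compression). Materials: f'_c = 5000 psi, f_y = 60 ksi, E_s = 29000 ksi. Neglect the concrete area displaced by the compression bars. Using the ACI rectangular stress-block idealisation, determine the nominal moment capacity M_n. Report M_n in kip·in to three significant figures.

M_n ≈ 13000 kip·in

Assume both steels yield.
a = (A_s − A'_s) f_y/(0.85 f'_c b) = (8.8 − 1.42) × 60/(0.85 × 5 × 12.1) = 8.611 in.
c = a/β₁ = 8.611/0.8 = 10.764 in; ε'_s = 0.003(c − d')/c = 0.0023 ≥ ε_y = 0.0021, so the compression steel yields.
M_n = (A_s − A'_s) f_y (d − a/2) + A'_s f_y (d − d') = 442.8 × (28.6 − 4.3055) + 85.2 × (28.6 − 2.5) = 10757.6 + 2223.7 = 12981.3 kip·in.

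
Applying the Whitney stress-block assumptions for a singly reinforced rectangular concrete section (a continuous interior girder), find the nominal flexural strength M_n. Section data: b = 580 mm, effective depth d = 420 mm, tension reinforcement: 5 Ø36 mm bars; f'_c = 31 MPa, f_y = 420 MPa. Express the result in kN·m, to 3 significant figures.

M_n ≈ 748 kN·m

A_s = 5 × 1018 = 5090 mm².
T = A_s f_y = 5090 × 420 = 2137800 N = 2137.8 kN.
From C = T: a = T/(0.85 f'_c b) = 2137800/(0.85 × 31 × 580) = 139.88 mm.
M_n = T(d − a/2) = 2137.8 kN × (420 − 69.94) mm = 748.36 kN·m.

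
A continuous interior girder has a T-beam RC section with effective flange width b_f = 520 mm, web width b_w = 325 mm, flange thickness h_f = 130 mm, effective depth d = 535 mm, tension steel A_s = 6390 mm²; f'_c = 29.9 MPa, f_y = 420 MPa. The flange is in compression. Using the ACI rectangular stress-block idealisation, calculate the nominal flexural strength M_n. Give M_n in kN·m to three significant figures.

Tension: T = A_s f_y = 6390 × 420 = 2683800 N.
Try a within the flange: a = T/(0.85 f'_c b_f) = 2683800/(0.85 × 29.9 × 520) = 203.08 mm.
a = 203.08 > h_f = 130 mm: the block extends into the web. Split into flange-overhang and web parts.
C_f = 0.85 f'_c (b_f − b_w) h_f = 0.85 × 29.9 × (520 − 325) × 130 = 644270 N.
Remaining web compression depth: a_w = (T − C_f)/(0.85 f'_c b_w) = (2683800 − 644270)/(0.85 × 29.9 × 325) = 246.92 mm.
M_n = C_f(d − h_f/2) + (T − C_f)(d − a_w/2) = 644270 × (535 − 65) + 2039530 × (535 − 123.46) = 302.81 + 839.35 = 1142.16 × 10⁶ N·mm.
M_n = 1142.16 kN·m.

M_n ≈ 1140 kN·m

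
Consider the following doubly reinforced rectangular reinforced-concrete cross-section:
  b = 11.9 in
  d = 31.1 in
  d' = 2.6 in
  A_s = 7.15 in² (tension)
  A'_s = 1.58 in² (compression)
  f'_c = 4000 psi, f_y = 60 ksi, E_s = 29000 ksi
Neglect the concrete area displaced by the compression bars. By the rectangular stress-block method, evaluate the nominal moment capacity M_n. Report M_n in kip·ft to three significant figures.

Assume both steels yield.
a = (A_s − A'_s) f_y/(0.85 f'_c b) = (7.15 − 1.58) × 60/(0.85 × 4 × 11.9) = 8.260 in.
c = a/β₁ = 8.260/0.85 = 9.718 in; ε'_s = 0.003(c − d')/c = 0.0022 ≥ ε_y = 0.0021, so the compression steel yields.
M_n = (A_s − A'_s) f_y (d − a/2) + A'_s f_y (d − d') = 334.2 × (31.1 − 4.13) + 94.8 × (31.1 − 2.6) = 9013.4 + 2701.8 = 11715.2 kip·in = 11715.2/12 = 976.27 kip·ft.

M_n ≈ 976 kip·ft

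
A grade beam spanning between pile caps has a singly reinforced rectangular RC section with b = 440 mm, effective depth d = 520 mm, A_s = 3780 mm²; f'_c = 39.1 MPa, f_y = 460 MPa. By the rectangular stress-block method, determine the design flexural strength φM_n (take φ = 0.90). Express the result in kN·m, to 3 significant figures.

φM_n ≈ 721 kN·m

T = A_s f_y = 3780 × 460 = 1738800 N = 1738.8 kN.
From C = T: a = T/(0.85 f'_c b) = 1738800/(0.85 × 39.1 × 440) = 118.91 mm.
M_n = T(d − a/2) = 1738.8 kN × (520 − 59.455) mm = 800.80 kN·m.
φM_n = 0.90 × 800.80 = 720.72 kN·m.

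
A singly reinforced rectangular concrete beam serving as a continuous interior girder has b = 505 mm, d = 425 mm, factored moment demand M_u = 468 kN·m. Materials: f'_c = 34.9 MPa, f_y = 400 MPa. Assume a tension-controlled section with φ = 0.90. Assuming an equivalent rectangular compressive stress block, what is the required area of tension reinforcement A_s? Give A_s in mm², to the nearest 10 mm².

A_s ≈ 3430 mm²

M_n = M_u/φ = 468/0.90 = 520 kN·m.
With M_n = 0.85 f'_c a b (d − a/2), solve the quadratic for a:
a = d − √(d² − 2M_n/(0.85 f'_c b)) = 425 − √(425² − 2 × 520×10⁶/(0.85 × 34.9 × 505)) = 91.53 mm.
A_s = 0.85 f'_c a b / f_y = 0.85 × 34.9 × 91.53 × 505 / 400 = 3428.0 mm².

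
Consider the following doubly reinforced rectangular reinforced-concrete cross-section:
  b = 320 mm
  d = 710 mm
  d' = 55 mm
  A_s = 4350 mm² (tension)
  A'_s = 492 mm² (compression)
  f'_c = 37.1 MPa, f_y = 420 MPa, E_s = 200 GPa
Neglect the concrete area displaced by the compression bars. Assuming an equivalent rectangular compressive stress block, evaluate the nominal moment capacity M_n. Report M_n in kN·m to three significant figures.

Assume both tension and compression steel yield.
Net tension couple steel: A_s − A'_s = 3858 mm².
a = (A_s − A'_s) f_y / (0.85 f'_c b) = 1620360/(0.85 × 37.1 × 320) = 160.57 mm.
c = a/β₁ = 160.57/0.785 = 204.55 mm; ε'_s = 0.003(c − d')/c = 0.0022 ≥ f_y/E_s = 0.0021, so compression steel does yield.
M_n = (A_s − A'_s) f_y (d − a/2) + A'_s f_y (d − d') = [1620360 × (710 − 80.285) + 206640 × (710 − 55)] × 10⁻⁶ = 1020.36 + 135.35 = 1155.71 kN·m.

M_n ≈ 1160 kN·m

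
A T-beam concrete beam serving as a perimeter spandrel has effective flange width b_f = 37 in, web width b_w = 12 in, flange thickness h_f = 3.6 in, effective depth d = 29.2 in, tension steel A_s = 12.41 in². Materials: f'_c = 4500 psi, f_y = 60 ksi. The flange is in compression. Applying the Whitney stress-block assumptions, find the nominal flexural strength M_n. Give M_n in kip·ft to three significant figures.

Tension: T = A_s f_y = 12.41 × 60 = 744.6 kips.
Try a within the flange: a = T/(0.85 f'_c b_f) = 744.6/(0.85 × 4.5 × 37) = 5.261 in.
a = 5.261 > h_f = 3.6 in: the block extends into the web. Split into flange-overhang and web parts.
C_f = 0.85 f'_c (b_f − b_w) h_f = 0.85 × 4.5 × (37 − 12) × 3.6 = 344.3 kips.
Remaining web compression depth: a_w = (T − C_f)/(0.85 f'_c b_w) = (744.6 − 344.3)/(0.85 × 4.5 × 12) = 8.721 in.
M_n = C_f(d − h_f/2) + (T − C_f)(d − a_w/2) = 344.3 × (29.2 − 1.8) + 400.3 × (29.2 − 4.3605) = 9433.8 + 9943.3 = 19377.1 kip·in.
M_n = 19377.1/12 = 1614.76 kip·ft.

M_n ≈ 1610 kip·ft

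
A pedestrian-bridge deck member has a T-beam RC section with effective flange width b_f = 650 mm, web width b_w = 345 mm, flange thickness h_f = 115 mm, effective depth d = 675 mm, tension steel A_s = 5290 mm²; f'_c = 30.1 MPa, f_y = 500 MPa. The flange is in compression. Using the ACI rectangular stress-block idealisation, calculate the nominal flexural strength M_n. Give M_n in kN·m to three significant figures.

M_n ≈ 1560 kN·m

Tension: T = A_s f_y = 5290 × 500 = 2645000 N.
Try a within the flange: a = T/(0.85 f'_c b_f) = 2645000/(0.85 × 30.1 × 650) = 159.05 mm.
a = 159.05 > h_f = 115 mm: the block extends into the web. Split into flange-overhang and web parts.
C_f = 0.85 f'_c (b_f − b_w) h_f = 0.85 × 30.1 × (650 − 345) × 115 = 897394 N.
Remaining web compression depth: a_w = (T − C_f)/(0.85 f'_c b_w) = (2645000 − 897394)/(0.85 × 30.1 × 345) = 197.99 mm.
M_n = C_f(d − h_f/2) + (T − C_f)(d − a_w/2) = 897394 × (675 − 57.5) + 1747606 × (675 − 98.995) = 554.14 + 1006.63 = 1560.77 × 10⁶ N·mm.
M_n = 1560.77 kN·m.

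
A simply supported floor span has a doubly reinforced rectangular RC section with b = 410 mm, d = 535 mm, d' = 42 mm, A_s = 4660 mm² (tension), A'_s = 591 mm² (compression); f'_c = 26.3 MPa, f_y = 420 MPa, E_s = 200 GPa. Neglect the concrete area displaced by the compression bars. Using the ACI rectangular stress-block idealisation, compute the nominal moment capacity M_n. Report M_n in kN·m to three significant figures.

Assume both tension and compression steel yield.
Net tension couple steel: A_s − A'_s = 4069 mm².
a = (A_s − A'_s) f_y / (0.85 f'_c b) = 1708980/(0.85 × 26.3 × 410) = 186.46 mm.
c = a/β₁ = 186.46/0.85 = 219.36 mm; ε'_s = 0.003(c − d')/c = 0.0024 ≥ f_y/E_s = 0.0021, so compression steel does yield.
M_n = (A_s − A'_s) f_y (d − a/2) + A'_s f_y (d − d') = [1708980 × (535 − 93.23) + 248220 × (535 − 42)] × 10⁻⁶ = 754.98 + 122.37 = 877.35 kN·m.

M_n ≈ 877 kN·m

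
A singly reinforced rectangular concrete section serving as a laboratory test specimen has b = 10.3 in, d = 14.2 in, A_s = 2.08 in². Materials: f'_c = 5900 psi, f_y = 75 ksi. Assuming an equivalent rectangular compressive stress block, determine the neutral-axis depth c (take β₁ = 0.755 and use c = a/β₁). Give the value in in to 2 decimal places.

c ≈ 4.00 in

T = A_s f_y = 2.08 × 75 = 156 kips.
a = T/(0.85 f'_c b) = 156/(0.85 × 5.9 × 10.3) = 3.0201 in.
With β₁ = 0.755, c = a/β₁ = 3.0201/0.755 = 4.00 in.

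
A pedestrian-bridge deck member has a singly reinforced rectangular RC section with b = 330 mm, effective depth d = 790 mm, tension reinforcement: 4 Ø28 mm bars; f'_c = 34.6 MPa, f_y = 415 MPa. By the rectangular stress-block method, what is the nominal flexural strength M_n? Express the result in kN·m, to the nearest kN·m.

A_s = 4 × 616 = 2464 mm².
T = A_s f_y = 2464 × 415 = 1022560 N = 1022.56 kN.
From C = T: a = T/(0.85 f'_c b) = 1022560/(0.85 × 34.6 × 330) = 105.36 mm.
M_n = T(d − a/2) = 1022.56 kN × (790 − 52.68) mm = 753.95 kN·m.

M_n ≈ 754 kN·m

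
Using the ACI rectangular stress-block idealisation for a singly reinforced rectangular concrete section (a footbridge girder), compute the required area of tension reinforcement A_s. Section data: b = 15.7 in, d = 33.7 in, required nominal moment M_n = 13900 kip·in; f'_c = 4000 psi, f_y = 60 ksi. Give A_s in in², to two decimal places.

From M_n = 0.85 f'_c a b (d − a/2):
a = d − √(d² − 2M_n/(0.85 f'_c b)) = 33.7 − √(33.7² − 2 × 13900/(0.85 × 4 × 15.7)) = 8.903 in.
A_s = 0.85 f'_c a b / f_y = 0.85 × 4 × 8.903 × 15.7 / 60 = 7.921 in².

A_s ≈ 7.92 in²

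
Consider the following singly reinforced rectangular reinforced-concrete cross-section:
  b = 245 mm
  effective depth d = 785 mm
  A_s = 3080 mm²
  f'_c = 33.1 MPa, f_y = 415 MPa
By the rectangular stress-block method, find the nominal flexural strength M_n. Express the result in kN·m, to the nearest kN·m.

M_n ≈ 885 kN·m

T = A_s f_y = 3080 × 415 = 1278200 N = 1278.2 kN.
From C = T: a = T/(0.85 f'_c b) = 1278200/(0.85 × 33.1 × 245) = 185.43 mm.
M_n = T(d − a/2) = 1278.2 kN × (785 − 92.715) mm = 884.88 kN·m.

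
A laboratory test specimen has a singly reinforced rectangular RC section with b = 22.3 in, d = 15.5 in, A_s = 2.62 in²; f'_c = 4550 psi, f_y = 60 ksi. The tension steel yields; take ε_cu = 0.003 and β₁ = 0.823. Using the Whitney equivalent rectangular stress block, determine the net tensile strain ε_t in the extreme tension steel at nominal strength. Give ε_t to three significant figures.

ε_t ≈ 0.0180

a = A_s f_y/(0.85 f'_c b) = 1.823 in.
β₁ = 0.823, so c = a/β₁ = 1.823/0.823 = 2.215 in.
From the linear strain diagram with ε_cu = 0.003: ε_t = 0.003 (d − c)/c = 0.003 × (15.5 − 2.215)/2.215 = 0.0180.
Since ε_t ≥ 0.005, the section is tension-controlled.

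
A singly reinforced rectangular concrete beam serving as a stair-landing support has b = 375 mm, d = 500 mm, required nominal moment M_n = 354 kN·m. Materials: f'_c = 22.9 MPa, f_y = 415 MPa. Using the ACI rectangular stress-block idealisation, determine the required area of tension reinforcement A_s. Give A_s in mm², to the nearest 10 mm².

With M_n = 0.85 f'_c a b (d − a/2), solve the quadratic for a:
a = d − √(d² − 2M_n/(0.85 f'_c b)) = 500 − √(500² − 2 × 354×10⁶/(0.85 × 22.9 × 375)) = 108.84 mm.
A_s = 0.85 f'_c a b / f_y = 0.85 × 22.9 × 108.84 × 375 / 415 = 1914.4 mm².

A_s ≈ 1910 mm²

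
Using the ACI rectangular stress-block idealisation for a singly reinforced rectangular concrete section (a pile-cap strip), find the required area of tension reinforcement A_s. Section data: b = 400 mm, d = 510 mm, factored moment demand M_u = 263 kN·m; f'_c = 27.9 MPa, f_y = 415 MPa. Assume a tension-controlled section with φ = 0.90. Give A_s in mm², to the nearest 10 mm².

A_s ≈ 1470 mm²

M_n = M_u/φ = 263/0.90 = 292.222 kN·m.
With M_n = 0.85 f'_c a b (d − a/2), solve the quadratic for a:
a = d − √(d² − 2M_n/(0.85 f'_c b)) = 510 − √(510² − 2 × 292.222×10⁶/(0.85 × 27.9 × 400)) = 64.48 mm.
A_s = 0.85 f'_c a b / f_y = 0.85 × 27.9 × 64.48 × 400 / 415 = 1473.9 mm².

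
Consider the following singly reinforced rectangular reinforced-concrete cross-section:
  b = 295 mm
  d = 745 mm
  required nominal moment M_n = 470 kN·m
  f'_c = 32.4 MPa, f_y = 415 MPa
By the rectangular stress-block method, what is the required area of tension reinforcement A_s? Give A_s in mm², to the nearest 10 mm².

A_s ≈ 1610 mm²

With M_n = 0.85 f'_c a b (d − a/2), solve the quadratic for a:
a = d − √(d² − 2M_n/(0.85 f'_c b)) = 745 − √(745² − 2 × 470×10⁶/(0.85 × 32.4 × 295)) = 82.19 mm.
A_s = 0.85 f'_c a b / f_y = 0.85 × 32.4 × 82.19 × 295 / 415 = 1609.0 mm².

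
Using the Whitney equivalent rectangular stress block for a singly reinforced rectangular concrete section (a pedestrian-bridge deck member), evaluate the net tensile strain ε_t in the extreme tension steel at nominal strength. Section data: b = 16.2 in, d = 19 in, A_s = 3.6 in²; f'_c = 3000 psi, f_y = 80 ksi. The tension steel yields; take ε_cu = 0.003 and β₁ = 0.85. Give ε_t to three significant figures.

ε_t ≈ 0.00395

a = A_s f_y/(0.85 f'_c b) = 6.972 in.
β₁ = 0.85, so c = a/β₁ = 6.972/0.85 = 8.202 in.
From the linear strain diagram with ε_cu = 0.003: ε_t = 0.003 (d − c)/c = 0.003 × (19 − 8.202)/8.202 = 0.00395.
ε_t < 0.004 — the section is over-reinforced for flexure under ACI limits.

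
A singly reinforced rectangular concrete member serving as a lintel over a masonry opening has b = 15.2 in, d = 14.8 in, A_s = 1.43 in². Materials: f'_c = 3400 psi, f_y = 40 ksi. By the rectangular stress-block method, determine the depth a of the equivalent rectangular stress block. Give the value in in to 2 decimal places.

a ≈ 1.30 in

T = A_s f_y = 1.43 × 40 = 57.2 kips.
a = T/(0.85 f'_c b) = 57.2/(0.85 × 3.4 × 15.2) = 1.30 in.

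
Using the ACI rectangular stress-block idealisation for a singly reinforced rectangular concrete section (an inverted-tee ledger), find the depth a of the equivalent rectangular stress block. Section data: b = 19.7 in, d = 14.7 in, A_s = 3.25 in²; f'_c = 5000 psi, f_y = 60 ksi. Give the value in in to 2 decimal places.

a ≈ 2.33 in

T = A_s f_y = 3.25 × 60 = 195 kips.
a = T/(0.85 f'_c b) = 195/(0.85 × 5 × 19.7) = 2.33 in.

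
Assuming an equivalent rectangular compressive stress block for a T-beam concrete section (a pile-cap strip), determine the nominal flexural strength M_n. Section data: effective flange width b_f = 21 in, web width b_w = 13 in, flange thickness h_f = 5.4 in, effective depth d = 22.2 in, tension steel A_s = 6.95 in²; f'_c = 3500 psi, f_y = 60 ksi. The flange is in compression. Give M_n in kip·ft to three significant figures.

Tension: T = A_s f_y = 6.95 × 60 = 417 kips.
Try a within the flange: a = T/(0.85 f'_c b_f) = 417/(0.85 × 3.5 × 21) = 6.675 in.
a = 6.675 > h_f = 5.4 in: the block extends into the web. Split into flange-overhang and web parts.
C_f = 0.85 f'_c (b_f − b_w) h_f = 0.85 × 3.5 × (21 − 13) × 5.4 = 128.5 kips.
Remaining web compression depth: a_w = (T − C_f)/(0.85 f'_c b_w) = (417 − 128.5)/(0.85 × 3.5 × 13) = 7.460 in.
M_n = C_f(d − h_f/2) + (T − C_f)(d − a_w/2) = 128.5 × (22.2 − 2.7) + 288.5 × (22.2 − 3.73) = 2505.8 + 5328.6 = 7834.4 kip·in.
M_n = 7834.4/12 = 652.87 kip·ft.

M_n ≈ 653 kip·ft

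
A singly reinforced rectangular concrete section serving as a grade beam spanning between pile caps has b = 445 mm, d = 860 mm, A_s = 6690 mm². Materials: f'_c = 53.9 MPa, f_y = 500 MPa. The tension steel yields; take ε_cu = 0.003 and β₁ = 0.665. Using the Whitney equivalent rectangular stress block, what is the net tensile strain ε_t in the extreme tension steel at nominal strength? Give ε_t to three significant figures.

ε_t ≈ 0.00746

a = A_s f_y/(0.85 f'_c b) = 164.07 mm.
β₁ = 0.665, so c = a/β₁ = 164.07/0.665 = 246.72 mm.
From the linear strain diagram with ε_cu = 0.003: ε_t = 0.003 (d − c)/c = 0.003 × (860 − 246.72)/246.72 = 0.00746.
Since ε_t ≥ 0.005, the section is tension-controlled.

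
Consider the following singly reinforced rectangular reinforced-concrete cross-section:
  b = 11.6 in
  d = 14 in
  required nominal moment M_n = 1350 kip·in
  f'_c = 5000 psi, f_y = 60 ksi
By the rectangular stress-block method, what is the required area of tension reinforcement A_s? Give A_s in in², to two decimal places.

From M_n = 0.85 f'_c a b (d − a/2):
a = d − √(d² − 2M_n/(0.85 f'_c b)) = 14 − √(14² − 2 × 1350/(0.85 × 5 × 11.6)) = 2.116 in.
A_s = 0.85 f'_c a b / f_y = 0.85 × 5 × 2.116 × 11.6 / 60 = 1.739 in².

A_s ≈ 1.74 in²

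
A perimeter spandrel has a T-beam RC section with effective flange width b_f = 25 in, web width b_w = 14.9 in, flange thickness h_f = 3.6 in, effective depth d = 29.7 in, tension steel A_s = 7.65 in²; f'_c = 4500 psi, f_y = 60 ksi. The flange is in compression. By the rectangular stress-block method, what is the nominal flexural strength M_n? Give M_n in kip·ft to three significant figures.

Tension: T = A_s f_y = 7.65 × 60 = 459 kips.
Try a within the flange: a = T/(0.85 f'_c b_f) = 459/(0.85 × 4.5 × 25) = 4.800 in.
a = 4.800 > h_f = 3.6 in: the block extends into the web. Split into flange-overhang and web parts.
C_f = 0.85 f'_c (b_f − b_w) h_f = 0.85 × 4.5 × (25 − 14.9) × 3.6 = 139.1 kips.
Remaining web compression depth: a_w = (T − C_f)/(0.85 f'_c b_w) = (459 − 139.1)/(0.85 × 4.5 × 14.9) = 5.613 in.
M_n = C_f(d − h_f/2) + (T − C_f)(d − a_w/2) = 139.1 × (29.7 − 1.8) + 319.9 × (29.7 − 2.8065) = 3880.9 + 8603.2 = 12484.1 kip·in.
M_n = 12484.1/12 = 1040.34 kip·ft.

M_n ≈ 1040 kip·ft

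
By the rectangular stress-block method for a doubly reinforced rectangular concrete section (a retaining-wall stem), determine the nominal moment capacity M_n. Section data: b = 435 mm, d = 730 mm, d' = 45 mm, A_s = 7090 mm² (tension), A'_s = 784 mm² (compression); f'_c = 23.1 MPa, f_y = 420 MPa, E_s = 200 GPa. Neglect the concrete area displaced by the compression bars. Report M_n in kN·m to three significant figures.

M_n ≈ 1750 kN·m

Assume both tension and compression steel yield.
Net tension couple steel: A_s − A'_s = 6306 mm².
a = (A_s − A'_s) f_y / (0.85 f'_c b) = 2648520/(0.85 × 23.1 × 435) = 310.09 mm.
c = a/β₁ = 310.09/0.85 = 364.81 mm; ε'_s = 0.003(c − d')/c = 0.0026 ≥ f_y/E_s = 0.0021, so compression steel does yield.
M_n = (A_s − A'_s) f_y (d − a/2) + A'_s f_y (d − d') = [2648520 × (730 − 155.045) + 329280 × (730 − 45)] × 10⁻⁶ = 1522.78 + 225.56 = 1748.34 kN·m.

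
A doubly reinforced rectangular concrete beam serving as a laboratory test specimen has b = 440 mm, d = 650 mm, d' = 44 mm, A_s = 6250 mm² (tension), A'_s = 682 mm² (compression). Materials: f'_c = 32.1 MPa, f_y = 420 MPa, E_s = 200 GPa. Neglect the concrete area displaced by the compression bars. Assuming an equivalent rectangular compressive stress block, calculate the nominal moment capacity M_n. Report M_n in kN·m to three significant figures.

Assume both tension and compression steel yield.
Net tension couple steel: A_s − A'_s = 5568 mm².
a = (A_s − A'_s) f_y / (0.85 f'_c b) = 2338560/(0.85 × 32.1 × 440) = 194.79 mm.
c = a/β₁ = 194.79/0.821 = 237.26 mm; ε'_s = 0.003(c − d')/c = 0.0024 ≥ f_y/E_s = 0.0021, so compression steel does yield.
M_n = (A_s − A'_s) f_y (d − a/2) + A'_s f_y (d − d') = [2338560 × (650 − 97.395) + 286440 × (650 − 44)] × 10⁻⁶ = 1292.30 + 173.58 = 1465.88 kN·m.

M_n ≈ 1470 kN·m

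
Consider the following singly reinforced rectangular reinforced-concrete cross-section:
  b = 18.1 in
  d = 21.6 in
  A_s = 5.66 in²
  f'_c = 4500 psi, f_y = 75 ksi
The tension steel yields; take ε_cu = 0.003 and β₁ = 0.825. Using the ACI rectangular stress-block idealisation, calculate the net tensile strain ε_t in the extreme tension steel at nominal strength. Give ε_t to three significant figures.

ε_t ≈ 0.00572

a = A_s f_y/(0.85 f'_c b) = 6.132 in.
β₁ = 0.825, so c = a/β₁ = 6.132/0.825 = 7.433 in.
From the linear strain diagram with ε_cu = 0.003: ε_t = 0.003 (d − c)/c = 0.003 × (21.6 − 7.433)/7.433 = 0.00572.
Since ε_t ≥ 0.005, the section is tension-controlled.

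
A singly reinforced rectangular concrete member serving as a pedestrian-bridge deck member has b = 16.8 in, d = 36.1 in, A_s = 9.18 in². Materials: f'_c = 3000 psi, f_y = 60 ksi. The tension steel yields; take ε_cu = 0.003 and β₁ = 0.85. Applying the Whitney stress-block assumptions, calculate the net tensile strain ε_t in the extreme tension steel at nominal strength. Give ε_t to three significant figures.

a = A_s f_y/(0.85 f'_c b) = 12.857 in.
β₁ = 0.85, so c = a/β₁ = 12.857/0.85 = 15.126 in.
From the linear strain diagram with ε_cu = 0.003: ε_t = 0.003 (d − c)/c = 0.003 × (36.1 − 15.126)/15.126 = 0.00416.
ε_t is between 0.004 and 0.005 — transition zone.

ε_t ≈ 0.00416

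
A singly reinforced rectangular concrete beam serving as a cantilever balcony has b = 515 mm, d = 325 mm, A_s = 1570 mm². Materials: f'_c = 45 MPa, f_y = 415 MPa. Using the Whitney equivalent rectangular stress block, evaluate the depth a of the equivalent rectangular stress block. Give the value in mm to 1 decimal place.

T = A_s f_y = 1570 × 415 = 651550 N = 651.55 kN.
Setting C = 0.85 f'_c a b equal to T: a = 651550/(0.85 × 45 × 515) = 33.1 mm.

a ≈ 33.1 mm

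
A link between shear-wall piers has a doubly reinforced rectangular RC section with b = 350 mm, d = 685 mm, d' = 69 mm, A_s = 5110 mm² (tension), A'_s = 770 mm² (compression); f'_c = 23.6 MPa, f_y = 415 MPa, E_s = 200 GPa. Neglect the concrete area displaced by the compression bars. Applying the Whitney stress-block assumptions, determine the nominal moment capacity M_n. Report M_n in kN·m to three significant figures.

Assume both tension and compression steel yield.
Net tension couple steel: A_s − A'_s = 4340 mm².
a = (A_s − A'_s) f_y / (0.85 f'_c b) = 1801100/(0.85 × 23.6 × 350) = 256.53 mm.
c = a/β₁ = 256.53/0.85 = 301.80 mm; ε'_s = 0.003(c − d')/c = 0.0023 ≥ f_y/E_s = 0.0021, so compression steel does yield.
M_n = (A_s − A'_s) f_y (d − a/2) + A'_s f_y (d − d') = [1801100 × (685 − 128.265) + 319550 × (685 − 69)] × 10⁻⁶ = 1002.74 + 196.84 = 1199.58 kN·m.

M_n ≈ 1200 kN·m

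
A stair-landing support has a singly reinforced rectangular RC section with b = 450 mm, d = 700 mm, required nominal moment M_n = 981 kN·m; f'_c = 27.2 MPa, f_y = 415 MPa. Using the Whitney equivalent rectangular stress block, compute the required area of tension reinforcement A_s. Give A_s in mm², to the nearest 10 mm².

A_s ≈ 3790 mm²

With M_n = 0.85 f'_c a b (d − a/2), solve the quadratic for a:
a = d − √(d² − 2M_n/(0.85 f'_c b)) = 700 − √(700² − 2 × 981×10⁶/(0.85 × 27.2 × 450)) = 150.98 mm.
A_s = 0.85 f'_c a b / f_y = 0.85 × 27.2 × 150.98 × 450 / 415 = 3785.1 mm².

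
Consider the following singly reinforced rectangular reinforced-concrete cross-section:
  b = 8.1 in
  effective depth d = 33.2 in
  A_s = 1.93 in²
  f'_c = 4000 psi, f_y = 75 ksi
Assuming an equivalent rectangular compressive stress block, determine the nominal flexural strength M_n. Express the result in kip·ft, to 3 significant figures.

M_n ≈ 369 kip·ft

T = A_s f_y = 1.93 × 75 = 144.75 kips.
a = T/(0.85 f'_c b) = 144.75/(0.85 × 4 × 8.1) = 5.256 in.
M_n = T(d − a/2) = 144.75 × (33.2 − 2.628) = 4425.3 kip·in = 4425.3/12 = 368.78 kip·ft.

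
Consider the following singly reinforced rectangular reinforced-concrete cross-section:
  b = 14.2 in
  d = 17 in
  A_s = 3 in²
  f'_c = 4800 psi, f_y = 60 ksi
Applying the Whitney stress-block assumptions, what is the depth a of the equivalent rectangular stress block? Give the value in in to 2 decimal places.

a ≈ 3.11 in

T = A_s f_y = 3 × 60 = 180 kips.
a = T/(0.85 f'_c b) = 180/(0.85 × 4.8 × 14.2) = 3.11 in.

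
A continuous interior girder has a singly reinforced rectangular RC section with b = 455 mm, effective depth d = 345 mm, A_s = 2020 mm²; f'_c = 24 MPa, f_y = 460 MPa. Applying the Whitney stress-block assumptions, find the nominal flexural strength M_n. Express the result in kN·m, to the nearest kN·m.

M_n ≈ 274 kN·m

T = A_s f_y = 2020 × 460 = 929200 N = 929.2 kN.
From C = T: a = T/(0.85 f'_c b) = 929200/(0.85 × 24 × 455) = 100.11 mm.
M_n = T(d − a/2) = 929.2 kN × (345 − 50.055) mm = 274.06 kN·m.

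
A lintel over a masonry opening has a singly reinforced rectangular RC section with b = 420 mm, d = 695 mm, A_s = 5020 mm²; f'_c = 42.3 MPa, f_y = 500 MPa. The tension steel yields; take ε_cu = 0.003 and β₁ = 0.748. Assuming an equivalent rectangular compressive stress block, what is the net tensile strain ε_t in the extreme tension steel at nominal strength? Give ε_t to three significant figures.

ε_t ≈ 0.00638

a = A_s f_y/(0.85 f'_c b) = 166.21 mm.
β₁ = 0.748, so c = a/β₁ = 166.21/0.748 = 222.21 mm.
From the linear strain diagram with ε_cu = 0.003: ε_t = 0.003 (d − c)/c = 0.003 × (695 − 222.21)/222.21 = 0.00638.
Since ε_t ≥ 0.005, the section is tension-controlled.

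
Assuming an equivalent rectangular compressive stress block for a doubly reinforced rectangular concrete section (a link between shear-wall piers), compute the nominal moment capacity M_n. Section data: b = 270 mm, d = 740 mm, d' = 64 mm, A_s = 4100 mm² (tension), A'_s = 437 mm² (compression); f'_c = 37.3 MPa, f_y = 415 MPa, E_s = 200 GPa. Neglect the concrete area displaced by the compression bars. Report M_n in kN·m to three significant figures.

Assume both tension and compression steel yield.
Net tension couple steel: A_s − A'_s = 3663 mm².
a = (A_s − A'_s) f_y / (0.85 f'_c b) = 1520145/(0.85 × 37.3 × 270) = 177.58 mm.
c = a/β₁ = 177.58/0.784 = 226.51 mm; ε'_s = 0.003(c − d')/c = 0.0022 ≥ f_y/E_s = 0.0021, so compression steel does yield.
M_n = (A_s − A'_s) f_y (d − a/2) + A'_s f_y (d − d') = [1520145 × (740 − 88.79) + 181355 × (740 − 64)] × 10⁻⁶ = 989.93 + 122.60 = 1112.53 kN·m.

M_n ≈ 1110 kN·m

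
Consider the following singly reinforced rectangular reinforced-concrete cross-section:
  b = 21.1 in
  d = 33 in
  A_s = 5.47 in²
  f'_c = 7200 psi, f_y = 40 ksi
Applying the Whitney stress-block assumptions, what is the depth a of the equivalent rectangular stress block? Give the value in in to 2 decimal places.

T = A_s f_y = 5.47 × 40 = 218.8 kips.
a = T/(0.85 f'_c b) = 218.8/(0.85 × 7.2 × 21.1) = 1.69 in.

a ≈ 1.69 in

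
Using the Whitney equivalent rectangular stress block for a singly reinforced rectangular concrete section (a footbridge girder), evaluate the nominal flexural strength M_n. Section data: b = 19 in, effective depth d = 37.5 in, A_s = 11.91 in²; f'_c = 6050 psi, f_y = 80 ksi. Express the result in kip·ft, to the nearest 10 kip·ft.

M_n ≈ 2590 kip·ft

T = A_s f_y = 11.91 × 80 = 952.8 kips.
a = T/(0.85 f'_c b) = 952.8/(0.85 × 6.05 × 19) = 9.752 in.
M_n = T(d − a/2) = 952.8 × (37.5 − 4.876) = 31084.1 kip·in = 31084.1/12 = 2590.34 kip·ft.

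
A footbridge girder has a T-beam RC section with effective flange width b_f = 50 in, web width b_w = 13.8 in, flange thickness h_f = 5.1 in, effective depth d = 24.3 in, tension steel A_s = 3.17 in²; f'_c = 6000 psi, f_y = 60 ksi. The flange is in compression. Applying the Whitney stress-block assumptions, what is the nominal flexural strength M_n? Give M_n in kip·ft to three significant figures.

M_n ≈ 379 kip·ft

Tension: T = A_s f_y = 3.17 × 60 = 190.2 kips.
Try a within the flange: a = T/(0.85 f'_c b_f) = 190.2/(0.85 × 6 × 50) = 0.746 in.
Since a = 0.746 ≤ h_f = 5.1 in, the stress block lies entirely in the flange; analyse as a rectangular beam of width b_f.
M_n = T(d − a/2) = 190.2 × (24.3 − 0.373) = 4550.9 kip·in.
M_n = 4550.9/12 = 379.24 kip·ft.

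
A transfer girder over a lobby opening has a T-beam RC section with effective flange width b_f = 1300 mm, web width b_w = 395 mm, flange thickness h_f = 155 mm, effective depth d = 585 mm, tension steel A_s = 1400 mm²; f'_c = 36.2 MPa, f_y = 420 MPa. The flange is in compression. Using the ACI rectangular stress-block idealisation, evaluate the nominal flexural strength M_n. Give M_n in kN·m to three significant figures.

Tension: T = A_s f_y = 1400 × 420 = 588000 N.
Try a within the flange: a = T/(0.85 f'_c b_f) = 588000/(0.85 × 36.2 × 1300) = 14.70 mm.
Since a = 14.70 ≤ h_f = 155 mm, the stress block lies entirely in the flange; analyse as a rectangular beam of width b_f.
M_n = T(d − a/2) = 588000 × (585 − 7.35) = 339.66 × 10⁶ N·mm.
M_n = 339.66 kN·m.

M_n ≈ 340 kN·m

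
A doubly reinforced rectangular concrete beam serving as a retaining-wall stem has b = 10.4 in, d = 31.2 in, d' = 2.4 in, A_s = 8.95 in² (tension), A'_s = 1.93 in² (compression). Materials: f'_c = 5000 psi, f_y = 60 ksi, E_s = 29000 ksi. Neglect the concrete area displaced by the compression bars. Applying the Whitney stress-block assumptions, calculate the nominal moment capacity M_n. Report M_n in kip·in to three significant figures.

M_n ≈ 14500 kip·in

Assume both steels yield.
a = (A_s − A'_s) f_y/(0.85 f'_c b) = (8.95 − 1.93) × 60/(0.85 × 5 × 10.4) = 9.529 in.
c = a/β₁ = 9.529/0.8 = 11.911 in; ε'_s = 0.003(c − d')/c = 0.0024 ≥ ε_y = 0.0021, so the compression steel yields.
M_n = (A_s − A'_s) f_y (d − a/2) + A'_s f_y (d − d') = 421.2 × (31.2 − 4.7645) + 115.8 × (31.2 − 2.4) = 11134.6 + 3335.0 = 14469.6 kip·in.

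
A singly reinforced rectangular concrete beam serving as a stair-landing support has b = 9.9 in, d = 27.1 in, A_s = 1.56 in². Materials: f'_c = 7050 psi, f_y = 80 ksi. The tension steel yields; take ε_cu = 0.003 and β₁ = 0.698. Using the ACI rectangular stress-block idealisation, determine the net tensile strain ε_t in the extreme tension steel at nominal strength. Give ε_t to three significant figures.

ε_t ≈ 0.0240

a = A_s f_y/(0.85 f'_c b) = 2.104 in.
β₁ = 0.698, so c = a/β₁ = 2.104/0.698 = 3.014 in.
From the linear strain diagram with ε_cu = 0.003: ε_t = 0.003 (d − c)/c = 0.003 × (27.1 − 3.014)/3.014 = 0.0240.
Since ε_t ≥ 0.005, the section is tension-controlled.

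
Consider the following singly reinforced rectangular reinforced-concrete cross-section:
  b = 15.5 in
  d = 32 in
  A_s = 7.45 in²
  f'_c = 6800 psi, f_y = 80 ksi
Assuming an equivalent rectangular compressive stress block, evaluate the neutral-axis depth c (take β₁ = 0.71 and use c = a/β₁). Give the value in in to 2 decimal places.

c ≈ 9.37 in

T = A_s f_y = 7.45 × 80 = 596 kips.
a = T/(0.85 f'_c b) = 596/(0.85 × 6.8 × 15.5) = 6.6525 in.
With β₁ = 0.71, c = a/β₁ = 6.6525/0.71 = 9.37 in.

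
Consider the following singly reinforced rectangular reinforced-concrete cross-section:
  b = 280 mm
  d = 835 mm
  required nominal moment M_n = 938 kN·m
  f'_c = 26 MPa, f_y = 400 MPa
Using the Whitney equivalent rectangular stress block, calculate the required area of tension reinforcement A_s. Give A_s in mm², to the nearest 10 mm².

A_s ≈ 3210 mm²

With M_n = 0.85 f'_c a b (d − a/2), solve the quadratic for a:
a = d − √(d² − 2M_n/(0.85 f'_c b)) = 835 − √(835² − 2 × 938×10⁶/(0.85 × 26 × 280)) = 207.26 mm.
A_s = 0.85 f'_c a b / f_y = 0.85 × 26 × 207.26 × 280 / 400 = 3206.3 mm².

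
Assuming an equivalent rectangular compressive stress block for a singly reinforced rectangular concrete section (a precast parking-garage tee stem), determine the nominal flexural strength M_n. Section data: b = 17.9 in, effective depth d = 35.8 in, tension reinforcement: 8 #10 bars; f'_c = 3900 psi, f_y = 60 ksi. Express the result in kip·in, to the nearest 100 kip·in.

A_s = 8 × 1.27 = 10.16 in².
T = A_s f_y = 10.16 × 60 = 609.6 kips.
a = T/(0.85 f'_c b) = 609.6/(0.85 × 3.9 × 17.9) = 10.273 in.
M_n = T(d − a/2) = 609.6 × (35.8 − 5.1365) = 18692.5 kip·in.

M_n ≈ 18700 kip·in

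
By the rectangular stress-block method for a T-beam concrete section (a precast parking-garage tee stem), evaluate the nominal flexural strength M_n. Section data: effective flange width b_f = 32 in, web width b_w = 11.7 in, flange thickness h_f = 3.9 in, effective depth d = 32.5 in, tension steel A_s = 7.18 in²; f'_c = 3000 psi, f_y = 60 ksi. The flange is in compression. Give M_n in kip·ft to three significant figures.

Tension: T = A_s f_y = 7.18 × 60 = 430.8 kips.
Try a within the flange: a = T/(0.85 f'_c b_f) = 430.8/(0.85 × 3 × 32) = 5.279 in.
a = 5.279 > h_f = 3.9 in: the block extends into the web. Split into flange-overhang and web parts.
C_f = 0.85 f'_c (b_f − b_w) h_f = 0.85 × 3 × (32 − 11.7) × 3.9 = 201.9 kips.
Remaining web compression depth: a_w = (T − C_f)/(0.85 f'_c b_w) = (430.8 − 201.9)/(0.85 × 3 × 11.7) = 7.672 in.
M_n = C_f(d − h_f/2) + (T − C_f)(d − a_w/2) = 201.9 × (32.5 − 1.95) + 228.9 × (32.5 − 3.836) = 6168.0 + 6561.2 = 12729.2 kip·in.
M_n = 12729.2/12 = 1060.77 kip·ft.

M_n ≈ 1060 kip·ft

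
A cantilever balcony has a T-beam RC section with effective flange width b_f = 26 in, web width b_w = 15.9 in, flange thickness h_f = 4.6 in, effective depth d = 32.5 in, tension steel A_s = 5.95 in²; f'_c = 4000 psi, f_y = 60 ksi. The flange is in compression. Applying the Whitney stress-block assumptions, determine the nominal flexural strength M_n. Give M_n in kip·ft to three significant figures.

Tension: T = A_s f_y = 5.95 × 60 = 357 kips.
Try a within the flange: a = T/(0.85 f'_c b_f) = 357/(0.85 × 4 × 26) = 4.038 in.
Since a = 4.038 ≤ h_f = 4.6 in, the stress block lies entirely in the flange; analyse as a rectangular beam of width b_f.
M_n = T(d − a/2) = 357 × (32.5 − 2.019) = 10881.7 kip·in.
M_n = 10881.7/12 = 906.81 kip·ft.

M_n ≈ 907 kip·ft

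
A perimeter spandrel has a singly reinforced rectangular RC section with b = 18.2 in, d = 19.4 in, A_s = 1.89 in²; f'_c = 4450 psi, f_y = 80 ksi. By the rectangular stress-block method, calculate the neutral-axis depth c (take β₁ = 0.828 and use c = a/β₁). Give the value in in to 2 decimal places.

T = A_s f_y = 1.89 × 80 = 151.2 kips.
a = T/(0.85 f'_c b) = 151.2/(0.85 × 4.45 × 18.2) = 2.1963 in.
With β₁ = 0.828, c = a/β₁ = 2.1963/0.828 = 2.65 in.

c ≈ 2.65 in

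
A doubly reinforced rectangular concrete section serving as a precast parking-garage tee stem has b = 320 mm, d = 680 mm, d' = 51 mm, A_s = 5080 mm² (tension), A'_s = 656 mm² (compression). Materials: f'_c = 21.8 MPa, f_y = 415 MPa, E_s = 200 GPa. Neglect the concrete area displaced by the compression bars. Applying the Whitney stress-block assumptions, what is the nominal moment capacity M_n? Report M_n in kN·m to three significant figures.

Assume both tension and compression steel yield.
Net tension couple steel: A_s − A'_s = 4424 mm².
a = (A_s − A'_s) f_y / (0.85 f'_c b) = 1835960/(0.85 × 21.8 × 320) = 309.63 mm.
c = a/β₁ = 309.63/0.85 = 364.27 mm; ε'_s = 0.003(c − d')/c = 0.0026 ≥ f_y/E_s = 0.0021, so compression steel does yield.
M_n = (A_s − A'_s) f_y (d − a/2) + A'_s f_y (d − d') = [1835960 × (680 − 154.815) + 272240 × (680 − 51)] × 10⁻⁶ = 964.22 + 171.24 = 1135.46 kN·m.

M_n ≈ 1140 kN·m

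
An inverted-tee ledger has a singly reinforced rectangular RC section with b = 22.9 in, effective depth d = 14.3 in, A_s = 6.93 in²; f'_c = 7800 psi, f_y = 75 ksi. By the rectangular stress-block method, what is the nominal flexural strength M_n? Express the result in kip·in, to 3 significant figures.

T = A_s f_y = 6.93 × 75 = 519.75 kips.
a = T/(0.85 f'_c b) = 519.75/(0.85 × 7.8 × 22.9) = 3.423 in.
M_n = T(d − a/2) = 519.75 × (14.3 − 1.7115) = 6542.9 kip·in.

M_n ≈ 6540 kip·in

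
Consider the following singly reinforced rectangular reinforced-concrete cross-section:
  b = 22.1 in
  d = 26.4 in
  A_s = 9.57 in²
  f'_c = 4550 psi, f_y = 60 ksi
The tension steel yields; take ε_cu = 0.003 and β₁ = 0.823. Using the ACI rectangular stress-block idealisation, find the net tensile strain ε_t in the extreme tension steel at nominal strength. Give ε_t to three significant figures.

a = A_s f_y/(0.85 f'_c b) = 6.718 in.
β₁ = 0.823, so c = a/β₁ = 6.718/0.823 = 8.163 in.
From the linear strain diagram with ε_cu = 0.003: ε_t = 0.003 (d − c)/c = 0.003 × (26.4 − 8.163)/8.163 = 0.00670.
Since ε_t ≥ 0.005, the section is tension-controlled.

ε_t ≈ 0.00670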